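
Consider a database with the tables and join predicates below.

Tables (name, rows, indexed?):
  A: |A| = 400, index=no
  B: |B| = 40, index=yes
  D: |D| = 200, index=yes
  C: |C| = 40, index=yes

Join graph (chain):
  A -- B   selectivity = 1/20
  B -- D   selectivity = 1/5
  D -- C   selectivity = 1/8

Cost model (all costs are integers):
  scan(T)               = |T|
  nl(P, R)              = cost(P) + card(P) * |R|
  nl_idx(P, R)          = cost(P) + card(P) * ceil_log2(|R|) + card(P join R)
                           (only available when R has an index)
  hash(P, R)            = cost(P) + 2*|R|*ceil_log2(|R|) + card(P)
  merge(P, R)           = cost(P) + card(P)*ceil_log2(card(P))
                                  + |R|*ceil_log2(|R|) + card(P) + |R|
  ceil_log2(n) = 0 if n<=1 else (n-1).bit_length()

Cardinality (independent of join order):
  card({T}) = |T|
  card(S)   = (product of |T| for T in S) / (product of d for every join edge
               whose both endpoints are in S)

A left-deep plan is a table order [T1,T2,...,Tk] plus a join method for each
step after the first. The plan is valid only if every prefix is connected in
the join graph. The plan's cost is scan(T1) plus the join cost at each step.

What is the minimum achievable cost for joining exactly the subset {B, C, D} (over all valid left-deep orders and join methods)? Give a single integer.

2360

Selinger DP over subsets of {B,C,D}:
  {B}: scan cost=40, card=40
  {D}: scan cost=200, card=200
  {C}: scan cost=40, card=40
  {BD}: card=1600; try (B,hash)→880, (D,nl_idx)→1960, (D,merge)→2120, (B,merge)→2280, (B,nl_idx)→3000, (D,hash)→3280 …(+2); best=880 via (B,hash)
  {CD}: card=1000; try (C,hash)→880, (D,nl_idx)→1360, (D,merge)→2120, (C,merge)→2280, (C,nl_idx)→2400, (D,hash)→3280 …(+2); best=880 via (C,hash)
  {BCD}: card=8000; try (B,hash)→2360, (C,hash)→2960, (B,merge)→12160, (B,nl_idx)→14880, (C,nl_idx)→18480, (C,merge)→20360 …(+2); best=2360 via (B,hash)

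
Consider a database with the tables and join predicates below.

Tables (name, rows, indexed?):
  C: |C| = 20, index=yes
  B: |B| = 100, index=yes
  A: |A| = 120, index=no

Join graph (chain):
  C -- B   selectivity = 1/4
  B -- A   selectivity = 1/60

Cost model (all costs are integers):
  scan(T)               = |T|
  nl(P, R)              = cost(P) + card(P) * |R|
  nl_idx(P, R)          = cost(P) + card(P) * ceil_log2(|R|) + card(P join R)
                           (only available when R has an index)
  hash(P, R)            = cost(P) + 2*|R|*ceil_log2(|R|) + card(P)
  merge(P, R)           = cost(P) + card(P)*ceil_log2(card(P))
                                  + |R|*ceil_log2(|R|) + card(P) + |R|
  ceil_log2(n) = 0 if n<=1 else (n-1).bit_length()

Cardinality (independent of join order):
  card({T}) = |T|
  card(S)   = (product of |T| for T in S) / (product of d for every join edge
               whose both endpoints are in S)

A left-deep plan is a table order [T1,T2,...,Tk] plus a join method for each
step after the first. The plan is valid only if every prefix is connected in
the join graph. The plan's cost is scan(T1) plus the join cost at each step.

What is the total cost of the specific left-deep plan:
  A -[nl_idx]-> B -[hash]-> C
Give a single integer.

step 1: scan A: cost=120, card=120
step 2: join B via nl_idx
    card(P join B) = 120*100/(60) = 200
    cost = 120 + 120*7 + 200 = 1160
step 3: join C via hash
    card(P join C) = 200*20/(4) = 1000
    cost = 1160 + 2*20*5 + 200 = 1560

1560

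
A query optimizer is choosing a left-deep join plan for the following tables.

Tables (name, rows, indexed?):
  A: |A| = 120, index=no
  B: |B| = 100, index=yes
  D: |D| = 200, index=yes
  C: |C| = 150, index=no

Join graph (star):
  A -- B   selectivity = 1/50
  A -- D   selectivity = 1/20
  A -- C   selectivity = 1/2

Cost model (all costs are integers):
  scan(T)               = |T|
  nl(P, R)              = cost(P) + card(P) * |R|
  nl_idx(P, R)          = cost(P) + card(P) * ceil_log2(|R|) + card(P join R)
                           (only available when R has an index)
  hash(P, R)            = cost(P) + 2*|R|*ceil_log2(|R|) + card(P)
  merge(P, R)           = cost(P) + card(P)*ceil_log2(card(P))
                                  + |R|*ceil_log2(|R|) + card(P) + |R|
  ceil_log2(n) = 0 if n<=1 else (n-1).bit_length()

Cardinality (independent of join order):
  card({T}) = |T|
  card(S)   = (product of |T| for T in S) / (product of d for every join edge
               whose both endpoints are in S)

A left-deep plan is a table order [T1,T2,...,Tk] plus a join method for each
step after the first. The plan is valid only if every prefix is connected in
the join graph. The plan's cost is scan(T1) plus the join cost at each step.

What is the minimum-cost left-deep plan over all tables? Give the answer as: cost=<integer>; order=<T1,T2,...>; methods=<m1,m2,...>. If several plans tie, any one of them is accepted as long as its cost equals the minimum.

Selinger DP (subsets sized 1..n):
  {A}: scan cost=120, card=120
  {B}: scan cost=100, card=100
  {D}: scan cost=200, card=200
  {C}: scan cost=150, card=150
  {AB}: card=240; try (B,nl_idx)→1200, (B,hash)→1640, (A,merge)→1860, (B,merge)→1880, (A,hash)→1880, (A,nl)→12100 …(+1); best=1200 via (B,nl_idx)
  {AD}: card=1200; try (A,hash)→2080, (D,nl_idx)→2280, (D,merge)→2880, (A,merge)→2960, (D,hash)→3440, (D,nl)→24120 …(+1); best=2080 via (A,hash)
  {AC}: card=9000; try (A,hash)→1980, (C,merge)→2430, (A,merge)→2460, (C,hash)→2640, (C,nl)→18120, (A,nl)→18150; best=1980 via (A,hash)
  {ABD}: card=2400; try (D,hash)→4640, (B,hash)→4680, (D,merge)→5160, (D,nl_idx)→5520, (B,nl_idx)→12880, (B,merge)→17280 …(+2); best=4640 via (D,hash)
  {ABC}: card=18000; try (C,hash)→3840, (C,merge)→4710, (B,hash)→12380, (C,nl)→37200, (B,nl_idx)→82980, (B,merge)→137780 …(+1); best=3840 via (C,hash)
  {ACD}: card=90000; try (C,hash)→5680, (D,hash)→14180, (C,merge)→17830, (D,merge)→138780, (D,nl_idx)→163980, (C,nl)→182080 …(+1); best=5680 via (C,hash)
  {ABCD}: card=180000; try (C,hash)→9440, (D,hash)→25040, (C,merge)→37190, (B,hash)→97080, (D,merge)→293640, (D,nl_idx)→327840 …(+5); best=9440 via (C,hash)

cost=9440; order=A,B,D,C; methods=nl_idx,hash,hash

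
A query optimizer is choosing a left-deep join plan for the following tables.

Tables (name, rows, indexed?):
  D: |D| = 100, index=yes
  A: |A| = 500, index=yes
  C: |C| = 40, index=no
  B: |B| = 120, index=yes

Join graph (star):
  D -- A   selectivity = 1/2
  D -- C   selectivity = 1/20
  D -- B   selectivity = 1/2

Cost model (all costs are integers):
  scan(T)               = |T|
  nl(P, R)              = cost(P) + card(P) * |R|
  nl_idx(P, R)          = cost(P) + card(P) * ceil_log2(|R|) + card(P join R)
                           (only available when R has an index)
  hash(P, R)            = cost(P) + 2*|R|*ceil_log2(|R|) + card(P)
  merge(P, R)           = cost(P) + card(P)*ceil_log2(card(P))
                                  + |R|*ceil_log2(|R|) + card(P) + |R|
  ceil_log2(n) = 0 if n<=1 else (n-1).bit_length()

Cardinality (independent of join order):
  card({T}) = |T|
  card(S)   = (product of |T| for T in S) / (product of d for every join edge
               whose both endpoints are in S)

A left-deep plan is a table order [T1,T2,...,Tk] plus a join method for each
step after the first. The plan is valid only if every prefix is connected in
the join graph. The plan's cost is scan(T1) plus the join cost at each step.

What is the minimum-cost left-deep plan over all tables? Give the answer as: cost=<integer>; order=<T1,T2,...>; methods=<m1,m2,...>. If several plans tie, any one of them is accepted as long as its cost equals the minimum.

cost=23400; order=C,D,B,A; methods=nl_idx,hash,hash

Selinger DP (subsets sized 1..n):
  {D}: scan cost=100, card=100
  {A}: scan cost=500, card=500
  {C}: scan cost=40, card=40
  {B}: scan cost=120, card=120
  {AD}: card=25000; try (D,hash)→2400, (A,merge)→5900, (D,merge)→6300, (A,hash)→9200, (A,nl_idx)→26000, (D,nl_idx)→29000 …(+2); best=2400 via (D,hash)
  {CD}: card=200; try (D,nl_idx)→520, (C,hash)→680, (D,merge)→1120, (C,merge)→1180, (D,hash)→1480, (D,nl)→4040 …(+1); best=520 via (D,nl_idx)
  {BD}: card=6000; try (D,hash)→1640, (B,merge)→1860, (D,merge)→1880, (B,hash)→1880, (B,nl_idx)→6800, (D,nl_idx)→6960 …(+2); best=1640 via (D,hash)
  {ACD}: card=50000; try (A,merge)→7320, (A,hash)→9720, (C,hash)→27880, (A,nl_idx)→52320, (A,nl)→100520, (C,merge)→402680 …(+1); best=7320 via (A,merge)
  {ABD}: card=1500000; try (A,hash)→16640, (B,hash)→29080, (A,merge)→90640, (B,merge)→403360, (A,nl_idx)→1555640, (B,nl_idx)→1677400 …(+2); best=16640 via (A,hash)
  {BCD}: card=12000; try (B,hash)→2400, (B,merge)→3280, (C,hash)→8120, (B,nl_idx)→13920, (B,nl)→24520, (C,merge)→85920 …(+1); best=2400 via (B,hash)
  {ABCD}: card=3000000; try (A,hash)→23400, (B,hash)→59000, (A,merge)→187400, (B,merge)→858280, (C,hash)→1517120, (A,nl_idx)→3110400 …(+5); best=23400 via (A,hash)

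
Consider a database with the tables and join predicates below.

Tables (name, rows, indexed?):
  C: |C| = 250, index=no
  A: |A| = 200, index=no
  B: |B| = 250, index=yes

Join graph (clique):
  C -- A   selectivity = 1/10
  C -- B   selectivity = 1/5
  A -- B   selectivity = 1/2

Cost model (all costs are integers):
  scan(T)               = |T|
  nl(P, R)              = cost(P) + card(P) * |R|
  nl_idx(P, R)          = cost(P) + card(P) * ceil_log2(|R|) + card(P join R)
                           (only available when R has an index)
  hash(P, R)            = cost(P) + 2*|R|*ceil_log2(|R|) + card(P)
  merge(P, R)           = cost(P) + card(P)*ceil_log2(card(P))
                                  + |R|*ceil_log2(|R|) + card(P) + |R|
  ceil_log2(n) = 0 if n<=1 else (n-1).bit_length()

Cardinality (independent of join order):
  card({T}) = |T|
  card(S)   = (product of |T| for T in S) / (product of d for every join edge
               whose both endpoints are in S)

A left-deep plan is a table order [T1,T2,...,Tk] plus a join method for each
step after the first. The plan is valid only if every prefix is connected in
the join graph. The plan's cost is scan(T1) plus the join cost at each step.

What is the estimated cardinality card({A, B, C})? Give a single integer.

Tables in S: A(200), B(250), C(250)
Edges inside S: C-A(d=10), C-B(d=5), A-B(d=2)
numerator = 200 * 250 * 250 = 12500000
denominator = 10 * 5 * 2 = 100
card(S) = 12500000 / 100 = 125000

125000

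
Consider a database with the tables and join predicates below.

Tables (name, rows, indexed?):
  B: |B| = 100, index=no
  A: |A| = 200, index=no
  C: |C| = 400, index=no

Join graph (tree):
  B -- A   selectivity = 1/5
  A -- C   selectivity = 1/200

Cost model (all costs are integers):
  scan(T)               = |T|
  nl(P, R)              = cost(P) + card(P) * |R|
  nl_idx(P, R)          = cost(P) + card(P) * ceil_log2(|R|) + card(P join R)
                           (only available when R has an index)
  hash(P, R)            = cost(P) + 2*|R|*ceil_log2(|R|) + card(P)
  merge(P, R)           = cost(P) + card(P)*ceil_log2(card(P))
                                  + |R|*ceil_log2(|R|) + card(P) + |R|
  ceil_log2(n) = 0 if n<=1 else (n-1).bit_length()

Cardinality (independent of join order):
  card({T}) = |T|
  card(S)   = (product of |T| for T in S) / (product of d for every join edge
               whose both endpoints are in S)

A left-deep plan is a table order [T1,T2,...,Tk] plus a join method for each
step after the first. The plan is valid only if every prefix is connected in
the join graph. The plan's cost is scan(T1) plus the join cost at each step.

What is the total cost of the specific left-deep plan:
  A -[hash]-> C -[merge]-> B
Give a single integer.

step 1: scan A: cost=200, card=200
step 2: join C via hash
    card(P join C) = 200*400/(200) = 400
    cost = 200 + 2*400*9 + 200 = 7600
step 3: join B via merge
    card(P join B) = 400*100/(5) = 8000
    cost = 7600 + 400*9 + 100*7 + 400 + 100 = 12400

12400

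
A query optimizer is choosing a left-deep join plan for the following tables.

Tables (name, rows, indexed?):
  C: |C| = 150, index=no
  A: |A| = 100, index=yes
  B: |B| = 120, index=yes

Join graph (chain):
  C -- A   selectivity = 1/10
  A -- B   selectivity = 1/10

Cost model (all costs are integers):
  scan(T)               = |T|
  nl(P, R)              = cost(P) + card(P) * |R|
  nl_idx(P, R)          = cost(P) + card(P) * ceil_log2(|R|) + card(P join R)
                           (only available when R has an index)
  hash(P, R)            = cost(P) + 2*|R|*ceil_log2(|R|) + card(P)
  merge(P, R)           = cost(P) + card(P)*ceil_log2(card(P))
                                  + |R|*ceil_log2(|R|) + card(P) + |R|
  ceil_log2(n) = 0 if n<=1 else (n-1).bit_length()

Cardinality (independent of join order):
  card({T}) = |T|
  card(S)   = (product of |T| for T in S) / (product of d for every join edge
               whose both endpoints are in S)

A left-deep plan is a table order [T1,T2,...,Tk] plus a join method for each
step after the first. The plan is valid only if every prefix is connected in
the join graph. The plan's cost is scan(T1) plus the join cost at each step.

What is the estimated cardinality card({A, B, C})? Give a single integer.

18000

Tables in S: A(100), B(120), C(150)
Edges inside S: C-A(d=10), A-B(d=10)
numerator = 100 * 120 * 150 = 1800000
denominator = 10 * 10 = 100
card(S) = 1800000 / 100 = 18000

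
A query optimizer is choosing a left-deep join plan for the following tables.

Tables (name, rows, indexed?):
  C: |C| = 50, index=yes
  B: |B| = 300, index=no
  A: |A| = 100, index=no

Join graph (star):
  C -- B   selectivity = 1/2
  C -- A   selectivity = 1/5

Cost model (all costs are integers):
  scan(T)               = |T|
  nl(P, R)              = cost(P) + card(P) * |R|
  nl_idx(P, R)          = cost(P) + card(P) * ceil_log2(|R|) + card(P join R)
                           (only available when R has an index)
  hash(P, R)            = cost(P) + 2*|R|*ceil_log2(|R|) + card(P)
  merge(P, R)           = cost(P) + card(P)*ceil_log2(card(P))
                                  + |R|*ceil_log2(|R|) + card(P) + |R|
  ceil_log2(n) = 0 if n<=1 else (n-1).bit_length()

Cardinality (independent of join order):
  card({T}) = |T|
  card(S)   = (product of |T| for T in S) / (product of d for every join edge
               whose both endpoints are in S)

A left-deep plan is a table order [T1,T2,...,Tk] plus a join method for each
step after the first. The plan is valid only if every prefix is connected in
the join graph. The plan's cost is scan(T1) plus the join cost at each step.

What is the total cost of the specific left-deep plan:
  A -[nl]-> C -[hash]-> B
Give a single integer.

step 1: scan A: cost=100, card=100
step 2: join C via nl
    card(P join C) = 100*50/(5) = 1000
    cost = 100 + 100*50 = 5100
step 3: join B via hash
    card(P join B) = 1000*300/(2) = 150000
    cost = 5100 + 2*300*9 + 1000 = 11500

11500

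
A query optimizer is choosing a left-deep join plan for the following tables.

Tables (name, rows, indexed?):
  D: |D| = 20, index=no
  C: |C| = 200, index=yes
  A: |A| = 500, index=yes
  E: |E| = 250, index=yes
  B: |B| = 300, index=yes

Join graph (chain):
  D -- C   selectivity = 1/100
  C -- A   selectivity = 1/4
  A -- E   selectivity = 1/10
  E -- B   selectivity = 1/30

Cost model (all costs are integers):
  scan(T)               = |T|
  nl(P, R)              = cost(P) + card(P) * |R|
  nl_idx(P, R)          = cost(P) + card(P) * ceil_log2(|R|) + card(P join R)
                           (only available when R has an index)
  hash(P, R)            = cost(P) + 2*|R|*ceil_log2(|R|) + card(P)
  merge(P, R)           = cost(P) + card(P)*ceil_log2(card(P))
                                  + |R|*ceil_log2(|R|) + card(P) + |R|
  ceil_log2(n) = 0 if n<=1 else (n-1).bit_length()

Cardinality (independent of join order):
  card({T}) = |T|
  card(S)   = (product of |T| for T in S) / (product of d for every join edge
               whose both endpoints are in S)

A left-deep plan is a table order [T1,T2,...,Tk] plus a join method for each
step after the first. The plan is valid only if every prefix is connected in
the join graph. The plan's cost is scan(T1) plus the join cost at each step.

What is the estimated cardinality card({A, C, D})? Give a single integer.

Tables in S: A(500), C(200), D(20)
Edges inside S: D-C(d=100), C-A(d=4)
numerator = 500 * 200 * 20 = 2000000
denominator = 100 * 4 = 400
card(S) = 2000000 / 400 = 5000

5000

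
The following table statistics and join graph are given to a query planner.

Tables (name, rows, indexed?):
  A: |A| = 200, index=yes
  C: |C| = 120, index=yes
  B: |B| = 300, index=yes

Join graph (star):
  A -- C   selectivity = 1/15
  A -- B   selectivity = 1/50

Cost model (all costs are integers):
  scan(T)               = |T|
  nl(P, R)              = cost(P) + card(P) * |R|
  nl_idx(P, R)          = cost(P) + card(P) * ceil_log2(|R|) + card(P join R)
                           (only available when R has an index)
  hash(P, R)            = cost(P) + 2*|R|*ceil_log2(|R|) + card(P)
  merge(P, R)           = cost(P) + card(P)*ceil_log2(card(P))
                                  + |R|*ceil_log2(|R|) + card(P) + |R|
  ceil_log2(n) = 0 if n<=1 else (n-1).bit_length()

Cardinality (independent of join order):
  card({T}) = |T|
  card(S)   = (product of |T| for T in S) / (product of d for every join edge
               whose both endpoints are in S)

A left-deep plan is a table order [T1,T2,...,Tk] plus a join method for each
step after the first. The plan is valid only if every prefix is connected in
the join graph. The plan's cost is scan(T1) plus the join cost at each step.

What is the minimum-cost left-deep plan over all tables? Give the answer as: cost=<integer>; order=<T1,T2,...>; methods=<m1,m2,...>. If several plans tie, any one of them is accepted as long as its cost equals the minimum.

Selinger DP (subsets sized 1..n):
  {A}: scan cost=200, card=200
  {C}: scan cost=120, card=120
  {B}: scan cost=300, card=300
  {AC}: card=1600; try (C,hash)→2080, (A,nl_idx)→2680, (A,merge)→2880, (C,merge)→2960, (C,nl_idx)→3200, (A,hash)→3440 …(+2); best=2080 via (C,hash)
  {AB}: card=1200; try (B,nl_idx)→3200, (A,hash)→3800, (A,nl_idx)→3900, (B,merge)→5000, (A,merge)→5100, (B,hash)→5800 …(+2); best=3200 via (B,nl_idx)
  {ABC}: card=9600; try (C,hash)→6080, (B,hash)→9080, (C,merge)→18560, (C,nl_idx)→21200, (B,merge)→24280, (B,nl_idx)→26080 …(+2); best=6080 via (C,hash)

cost=6080; order=A,B,C; methods=nl_idx,hash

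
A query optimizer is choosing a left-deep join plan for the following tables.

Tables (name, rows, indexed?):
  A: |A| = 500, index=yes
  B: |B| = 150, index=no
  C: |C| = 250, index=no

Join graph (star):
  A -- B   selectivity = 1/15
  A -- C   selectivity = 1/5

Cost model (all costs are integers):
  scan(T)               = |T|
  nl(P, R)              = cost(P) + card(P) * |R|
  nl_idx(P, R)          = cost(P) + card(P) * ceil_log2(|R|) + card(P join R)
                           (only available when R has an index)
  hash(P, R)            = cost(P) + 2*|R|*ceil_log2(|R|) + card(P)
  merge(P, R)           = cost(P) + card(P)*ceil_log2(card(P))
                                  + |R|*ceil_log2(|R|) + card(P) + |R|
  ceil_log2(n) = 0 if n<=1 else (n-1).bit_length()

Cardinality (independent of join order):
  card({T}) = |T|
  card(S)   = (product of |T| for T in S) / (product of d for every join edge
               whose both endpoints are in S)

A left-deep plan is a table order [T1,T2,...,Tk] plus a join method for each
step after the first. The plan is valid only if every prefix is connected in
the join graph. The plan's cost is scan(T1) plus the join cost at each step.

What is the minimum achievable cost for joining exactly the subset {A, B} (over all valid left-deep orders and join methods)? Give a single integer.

3400

Selinger DP over subsets of {A,B}:
  {A}: scan cost=500, card=500
  {B}: scan cost=150, card=150
  {AB}: card=5000; try (B,hash)→3400, (A,merge)→6500, (A,nl_idx)→6500, (B,merge)→6850, (A,hash)→9300, (A,nl)→75150 …(+1); best=3400 via (B,hash)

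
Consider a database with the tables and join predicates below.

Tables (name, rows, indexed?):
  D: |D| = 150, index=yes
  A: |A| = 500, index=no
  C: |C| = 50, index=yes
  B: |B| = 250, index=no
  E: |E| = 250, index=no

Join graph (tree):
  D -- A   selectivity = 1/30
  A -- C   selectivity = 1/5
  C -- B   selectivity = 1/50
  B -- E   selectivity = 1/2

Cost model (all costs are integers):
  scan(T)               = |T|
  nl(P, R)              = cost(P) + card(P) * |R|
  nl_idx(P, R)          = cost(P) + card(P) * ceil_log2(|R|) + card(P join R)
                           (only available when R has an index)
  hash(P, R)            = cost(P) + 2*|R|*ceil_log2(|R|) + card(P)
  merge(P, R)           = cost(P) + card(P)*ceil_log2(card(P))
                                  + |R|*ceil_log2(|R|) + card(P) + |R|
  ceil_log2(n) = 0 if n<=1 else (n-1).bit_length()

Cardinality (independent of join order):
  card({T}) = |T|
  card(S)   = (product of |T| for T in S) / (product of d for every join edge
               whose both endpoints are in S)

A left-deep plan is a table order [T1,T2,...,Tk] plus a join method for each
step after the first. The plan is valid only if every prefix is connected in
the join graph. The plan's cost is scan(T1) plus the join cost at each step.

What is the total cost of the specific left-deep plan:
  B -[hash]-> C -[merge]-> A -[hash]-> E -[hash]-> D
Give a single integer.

step 1: scan B: cost=250, card=250
step 2: join C via hash
    card(P join C) = 250*50/(50) = 250
    cost = 250 + 2*50*6 + 250 = 1100
step 3: join A via merge
    card(P join A) = 250*500/(5) = 25000
    cost = 1100 + 250*8 + 500*9 + 250 + 500 = 8350
step 4: join E via hash
    card(P join E) = 25000*250/(2) = 3125000
    cost = 8350 + 2*250*8 + 25000 = 37350
step 5: join D via hash
    card(P join D) = 3125000*150/(30) = 15625000
    cost = 37350 + 2*150*8 + 3125000 = 3164750

3164750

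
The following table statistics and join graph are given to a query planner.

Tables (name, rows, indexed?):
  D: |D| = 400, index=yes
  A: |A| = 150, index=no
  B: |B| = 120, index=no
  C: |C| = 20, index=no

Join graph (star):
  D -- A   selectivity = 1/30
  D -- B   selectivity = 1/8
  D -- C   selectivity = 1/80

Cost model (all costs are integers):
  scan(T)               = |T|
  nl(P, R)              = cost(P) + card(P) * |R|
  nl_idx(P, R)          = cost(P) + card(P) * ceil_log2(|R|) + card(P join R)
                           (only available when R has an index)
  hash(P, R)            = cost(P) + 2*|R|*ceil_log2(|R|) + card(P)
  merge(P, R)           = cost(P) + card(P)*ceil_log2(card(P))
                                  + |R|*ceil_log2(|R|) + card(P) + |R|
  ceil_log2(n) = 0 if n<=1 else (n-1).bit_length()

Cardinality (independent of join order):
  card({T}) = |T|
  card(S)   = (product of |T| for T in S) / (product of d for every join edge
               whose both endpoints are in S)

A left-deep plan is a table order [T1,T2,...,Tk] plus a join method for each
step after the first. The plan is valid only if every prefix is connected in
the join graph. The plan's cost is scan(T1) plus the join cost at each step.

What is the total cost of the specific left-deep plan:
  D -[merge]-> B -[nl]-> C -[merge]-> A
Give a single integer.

144710

step 1: scan D: cost=400, card=400
step 2: join B via merge
    card(P join B) = 400*120/(8) = 6000
    cost = 400 + 400*9 + 120*7 + 400 + 120 = 5360
step 3: join C via nl
    card(P join C) = 6000*20/(80) = 1500
    cost = 5360 + 6000*20 = 125360
step 4: join A via merge
    card(P join A) = 1500*150/(30) = 7500
    cost = 125360 + 1500*11 + 150*8 + 1500 + 150 = 144710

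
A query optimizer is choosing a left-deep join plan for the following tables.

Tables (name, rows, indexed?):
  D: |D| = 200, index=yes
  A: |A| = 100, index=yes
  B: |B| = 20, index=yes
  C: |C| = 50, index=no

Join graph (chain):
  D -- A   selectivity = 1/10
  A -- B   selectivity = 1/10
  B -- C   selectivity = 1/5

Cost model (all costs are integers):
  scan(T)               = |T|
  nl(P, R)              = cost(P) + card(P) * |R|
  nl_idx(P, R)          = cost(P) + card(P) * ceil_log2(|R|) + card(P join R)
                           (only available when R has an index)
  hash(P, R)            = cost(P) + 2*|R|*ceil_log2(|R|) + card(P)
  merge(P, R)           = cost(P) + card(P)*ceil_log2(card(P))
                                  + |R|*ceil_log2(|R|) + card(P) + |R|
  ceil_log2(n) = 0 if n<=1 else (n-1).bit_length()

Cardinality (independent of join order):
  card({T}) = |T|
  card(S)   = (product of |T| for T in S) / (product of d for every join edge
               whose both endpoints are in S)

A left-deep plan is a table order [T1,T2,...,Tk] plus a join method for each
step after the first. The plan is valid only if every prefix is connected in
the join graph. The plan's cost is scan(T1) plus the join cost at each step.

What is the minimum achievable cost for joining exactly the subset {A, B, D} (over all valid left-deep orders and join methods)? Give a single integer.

Selinger DP over subsets of {A,B,D}:
  {D}: scan cost=200, card=200
  {A}: scan cost=100, card=100
  {B}: scan cost=20, card=20
  {AD}: card=2000; try (A,hash)→1800, (D,merge)→2700, (A,merge)→2800, (D,nl_idx)→2900, (D,hash)→3400, (A,nl_idx)→3600 …(+2); best=1800 via (A,hash)
  {AB}: card=200; try (A,nl_idx)→360, (B,hash)→400, (B,nl_idx)→800, (A,merge)→940, (B,merge)→1020, (A,hash)→1440 …(+2); best=360 via (A,nl_idx)
  {ABD}: card=4000; try (D,hash)→3760, (D,merge)→3960, (B,hash)→4000, (D,nl_idx)→5960, (B,nl_idx)→15800, (B,merge)→25920 …(+2); best=3760 via (D,hash)

3760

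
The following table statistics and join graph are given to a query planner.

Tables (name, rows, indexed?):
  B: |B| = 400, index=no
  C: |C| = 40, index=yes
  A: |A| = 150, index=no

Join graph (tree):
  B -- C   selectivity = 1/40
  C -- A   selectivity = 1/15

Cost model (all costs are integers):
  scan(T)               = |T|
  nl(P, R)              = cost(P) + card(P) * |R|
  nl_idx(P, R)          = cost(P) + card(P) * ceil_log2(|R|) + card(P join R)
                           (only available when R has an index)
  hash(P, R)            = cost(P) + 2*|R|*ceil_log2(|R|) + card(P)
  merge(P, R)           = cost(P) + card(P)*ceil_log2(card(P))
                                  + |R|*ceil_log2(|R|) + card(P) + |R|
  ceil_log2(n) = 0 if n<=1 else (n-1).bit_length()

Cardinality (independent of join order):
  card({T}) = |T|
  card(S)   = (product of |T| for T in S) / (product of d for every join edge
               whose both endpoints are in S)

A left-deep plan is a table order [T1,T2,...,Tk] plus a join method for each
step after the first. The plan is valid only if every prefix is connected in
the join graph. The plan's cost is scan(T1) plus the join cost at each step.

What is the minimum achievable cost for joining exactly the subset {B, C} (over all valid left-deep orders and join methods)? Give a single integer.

Selinger DP over subsets of {B,C}:
  {B}: scan cost=400, card=400
  {C}: scan cost=40, card=40
  {BC}: card=400; try (C,hash)→1280, (C,nl_idx)→3200, (B,merge)→4320, (C,merge)→4680, (B,hash)→7280, (B,nl)→16040 …(+1); best=1280 via (C,hash)

1280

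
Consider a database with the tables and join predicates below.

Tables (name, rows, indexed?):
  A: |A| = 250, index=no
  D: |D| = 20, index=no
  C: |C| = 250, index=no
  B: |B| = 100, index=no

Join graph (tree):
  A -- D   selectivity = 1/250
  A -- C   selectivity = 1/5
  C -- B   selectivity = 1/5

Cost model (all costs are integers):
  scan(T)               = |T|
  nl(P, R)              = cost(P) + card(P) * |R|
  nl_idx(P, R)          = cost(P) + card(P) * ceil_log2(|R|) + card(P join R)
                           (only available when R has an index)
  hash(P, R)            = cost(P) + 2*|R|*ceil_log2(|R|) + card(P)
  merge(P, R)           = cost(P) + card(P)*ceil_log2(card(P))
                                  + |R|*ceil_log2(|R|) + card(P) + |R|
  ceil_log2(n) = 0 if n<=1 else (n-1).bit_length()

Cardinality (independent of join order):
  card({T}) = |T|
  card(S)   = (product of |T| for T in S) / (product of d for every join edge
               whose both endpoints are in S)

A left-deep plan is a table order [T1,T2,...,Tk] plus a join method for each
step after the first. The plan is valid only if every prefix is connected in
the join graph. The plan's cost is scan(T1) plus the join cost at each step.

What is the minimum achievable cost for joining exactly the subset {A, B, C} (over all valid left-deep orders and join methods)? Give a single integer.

10900

Selinger DP over subsets of {A,B,C}:
  {A}: scan cost=250, card=250
  {C}: scan cost=250, card=250
  {B}: scan cost=100, card=100
  {AC}: card=12500; try (C,hash)→4500, (A,hash)→4500, (C,merge)→4750, (A,merge)→4750, (C,nl)→62750, (A,nl)→62750; best=4500 via (C,hash)
  {BC}: card=5000; try (B,hash)→1900, (C,merge)→3150, (B,merge)→3300, (C,hash)→4200, (C,nl)→25100, (B,nl)→25250; best=1900 via (B,hash)
  {ABC}: card=250000; try (A,hash)→10900, (B,hash)→18400, (A,merge)→74150, (B,merge)→192800, (A,nl)→1251900, (B,nl)→1254500; best=10900 via (A,hash)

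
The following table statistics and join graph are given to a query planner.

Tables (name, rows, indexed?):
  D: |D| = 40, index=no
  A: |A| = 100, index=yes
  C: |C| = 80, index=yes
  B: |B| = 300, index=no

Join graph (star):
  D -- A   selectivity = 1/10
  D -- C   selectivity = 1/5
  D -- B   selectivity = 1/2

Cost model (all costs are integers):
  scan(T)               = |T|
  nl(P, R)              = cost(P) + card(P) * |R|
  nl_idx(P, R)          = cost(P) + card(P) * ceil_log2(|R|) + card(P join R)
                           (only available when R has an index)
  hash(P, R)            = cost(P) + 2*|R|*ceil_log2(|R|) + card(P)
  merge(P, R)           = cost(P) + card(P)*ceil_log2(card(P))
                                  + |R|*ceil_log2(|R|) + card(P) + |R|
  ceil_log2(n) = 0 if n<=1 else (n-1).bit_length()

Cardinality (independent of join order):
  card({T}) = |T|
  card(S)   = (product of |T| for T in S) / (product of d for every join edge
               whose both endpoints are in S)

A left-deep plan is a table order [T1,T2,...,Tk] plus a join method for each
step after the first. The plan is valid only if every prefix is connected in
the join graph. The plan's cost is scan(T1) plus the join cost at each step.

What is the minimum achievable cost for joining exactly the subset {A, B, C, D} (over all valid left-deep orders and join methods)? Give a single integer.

Selinger DP over subsets of {A,B,C,D}:
  {D}: scan cost=40, card=40
  {A}: scan cost=100, card=100
  {C}: scan cost=80, card=80
  {B}: scan cost=300, card=300
  {AD}: card=400; try (D,hash)→680, (A,nl_idx)→720, (A,merge)→1120, (D,merge)→1180, (A,hash)→1480, (A,nl)→4040 …(+1); best=680 via (D,hash)
  {CD}: card=640; try (D,hash)→640, (C,merge)→960, (C,nl_idx)→960, (D,merge)→1000, (C,hash)→1200, (C,nl)→3240 …(+1); best=640 via (D,hash)
  {BD}: card=6000; try (D,hash)→1080, (B,merge)→3320, (D,merge)→3580, (B,hash)→5480, (B,nl)→12040, (D,nl)→12300; best=1080 via (D,hash)
  {ACD}: card=6400; try (C,hash)→2200, (A,hash)→2680, (C,merge)→5320, (A,merge)→8480, (C,nl_idx)→9880, (A,nl_idx)→11520 …(+2); best=2200 via (C,hash)
  {ABD}: card=60000; try (B,hash)→6480, (B,merge)→7680, (A,hash)→8480, (A,merge)→85880, (A,nl_idx)→103080, (B,nl)→120680 …(+1); best=6480 via (B,hash)
  {BCD}: card=96000; try (B,hash)→6680, (C,hash)→8200, (B,merge)→10680, (C,merge)→85720, (C,nl_idx)→139080, (B,nl)→192640 …(+1); best=6680 via (B,hash)
  {ABCD}: card=960000; try (B,hash)→14000, (C,hash)→67600, (B,merge)→94800, (A,hash)→104080, (C,merge)→1027120, (C,nl_idx)→1386480 …(+5); best=14000 via (B,hash)

14000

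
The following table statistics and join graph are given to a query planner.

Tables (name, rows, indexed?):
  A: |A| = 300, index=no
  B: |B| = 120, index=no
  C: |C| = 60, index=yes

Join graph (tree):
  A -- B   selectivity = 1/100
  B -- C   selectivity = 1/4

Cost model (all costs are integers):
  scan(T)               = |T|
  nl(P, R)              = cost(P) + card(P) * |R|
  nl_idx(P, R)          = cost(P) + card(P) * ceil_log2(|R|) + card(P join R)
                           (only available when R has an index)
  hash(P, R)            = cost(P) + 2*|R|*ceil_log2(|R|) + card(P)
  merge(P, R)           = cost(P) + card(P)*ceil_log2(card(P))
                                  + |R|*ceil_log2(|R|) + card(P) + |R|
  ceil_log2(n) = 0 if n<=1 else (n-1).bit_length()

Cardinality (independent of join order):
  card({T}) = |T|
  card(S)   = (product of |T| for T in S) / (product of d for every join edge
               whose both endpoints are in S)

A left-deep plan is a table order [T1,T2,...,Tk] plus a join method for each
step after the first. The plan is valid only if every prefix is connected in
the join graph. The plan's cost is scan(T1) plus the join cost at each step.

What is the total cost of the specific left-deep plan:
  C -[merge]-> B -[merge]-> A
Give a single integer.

step 1: scan C: cost=60, card=60
step 2: join B via merge
    card(P join B) = 60*120/(4) = 1800
    cost = 60 + 60*6 + 120*7 + 60 + 120 = 1440
step 3: join A via merge
    card(P join A) = 1800*300/(100) = 5400
    cost = 1440 + 1800*11 + 300*9 + 1800 + 300 = 26040

26040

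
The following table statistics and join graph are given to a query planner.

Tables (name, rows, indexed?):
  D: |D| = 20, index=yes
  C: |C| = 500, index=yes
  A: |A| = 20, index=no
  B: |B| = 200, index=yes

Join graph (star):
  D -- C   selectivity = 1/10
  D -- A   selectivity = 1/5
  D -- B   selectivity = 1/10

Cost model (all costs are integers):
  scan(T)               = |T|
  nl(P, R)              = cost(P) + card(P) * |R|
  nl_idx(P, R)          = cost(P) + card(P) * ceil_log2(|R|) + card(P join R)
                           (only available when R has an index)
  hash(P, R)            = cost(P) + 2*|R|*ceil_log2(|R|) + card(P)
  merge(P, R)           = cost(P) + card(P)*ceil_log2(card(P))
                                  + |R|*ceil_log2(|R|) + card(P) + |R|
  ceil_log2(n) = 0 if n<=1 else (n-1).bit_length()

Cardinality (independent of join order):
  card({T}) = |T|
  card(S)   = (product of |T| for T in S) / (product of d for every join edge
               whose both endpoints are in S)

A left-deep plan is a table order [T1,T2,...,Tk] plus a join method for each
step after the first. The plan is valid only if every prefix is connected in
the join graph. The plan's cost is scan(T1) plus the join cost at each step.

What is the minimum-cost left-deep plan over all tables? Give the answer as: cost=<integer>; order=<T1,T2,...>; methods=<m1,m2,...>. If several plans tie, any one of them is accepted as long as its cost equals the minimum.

cost=9600; order=C,D,A,B; methods=hash,hash,hash

Selinger DP (subsets sized 1..n):
  {D}: scan cost=20, card=20
  {C}: scan cost=500, card=500
  {A}: scan cost=20, card=20
  {B}: scan cost=200, card=200
  {CD}: card=1000; try (D,hash)→1200, (C,nl_idx)→1200, (D,nl_idx)→4000, (C,merge)→5140, (D,merge)→5620, (C,hash)→9040 …(+2); best=1200 via (D,hash)
  {AD}: card=80; try (D,nl_idx)→200, (D,hash)→240, (A,hash)→240, (D,merge)→260, (A,merge)→260, (D,nl)→420 …(+1); best=200 via (D,nl_idx)
  {BD}: card=400; try (B,nl_idx)→580, (D,hash)→600, (D,nl_idx)→1600, (B,merge)→1940, (D,merge)→2120, (B,hash)→3240 …(+2); best=580 via (B,nl_idx)
  {ACD}: card=4000; try (A,hash)→2400, (C,nl_idx)→4920, (C,merge)→5840, (C,hash)→9280, (A,merge)→12320, (A,nl)→21200 …(+1); best=2400 via (A,hash)
  {BCD}: card=20000; try (B,hash)→5400, (C,merge)→9580, (C,hash)→9980, (B,merge)→14000, (C,nl_idx)→24180, (B,nl_idx)→29200 …(+2); best=5400 via (B,hash)
  {ABD}: card=1600; try (A,hash)→1180, (B,nl_idx)→2440, (B,merge)→2640, (B,hash)→3480, (A,merge)→4700, (A,nl)→8580 …(+1); best=1180 via (A,hash)
  {ABCD}: card=80000; try (B,hash)→9600, (C,hash)→11780, (C,merge)→25380, (A,hash)→25600, (B,merge)→56200, (C,nl_idx)→95580 …(+5); best=9600 via (B,hash)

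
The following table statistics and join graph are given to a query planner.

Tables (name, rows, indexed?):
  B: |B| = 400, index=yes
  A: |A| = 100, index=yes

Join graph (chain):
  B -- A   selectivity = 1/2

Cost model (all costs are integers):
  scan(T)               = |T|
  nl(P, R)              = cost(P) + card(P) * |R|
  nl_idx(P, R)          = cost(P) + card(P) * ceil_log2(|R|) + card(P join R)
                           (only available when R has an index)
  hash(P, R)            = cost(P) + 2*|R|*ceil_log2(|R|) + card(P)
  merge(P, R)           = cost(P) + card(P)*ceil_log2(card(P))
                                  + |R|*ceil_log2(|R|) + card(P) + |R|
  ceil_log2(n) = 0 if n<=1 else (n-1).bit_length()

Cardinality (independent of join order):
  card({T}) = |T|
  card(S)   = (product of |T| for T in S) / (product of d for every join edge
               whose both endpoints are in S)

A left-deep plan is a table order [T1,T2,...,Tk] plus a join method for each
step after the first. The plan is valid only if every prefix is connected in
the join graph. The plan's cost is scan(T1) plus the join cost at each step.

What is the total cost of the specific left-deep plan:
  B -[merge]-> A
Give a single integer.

5200

step 1: scan B: cost=400, card=400
step 2: join A via merge
    card(P join A) = 400*100/(2) = 20000
    cost = 400 + 400*9 + 100*7 + 400 + 100 = 5200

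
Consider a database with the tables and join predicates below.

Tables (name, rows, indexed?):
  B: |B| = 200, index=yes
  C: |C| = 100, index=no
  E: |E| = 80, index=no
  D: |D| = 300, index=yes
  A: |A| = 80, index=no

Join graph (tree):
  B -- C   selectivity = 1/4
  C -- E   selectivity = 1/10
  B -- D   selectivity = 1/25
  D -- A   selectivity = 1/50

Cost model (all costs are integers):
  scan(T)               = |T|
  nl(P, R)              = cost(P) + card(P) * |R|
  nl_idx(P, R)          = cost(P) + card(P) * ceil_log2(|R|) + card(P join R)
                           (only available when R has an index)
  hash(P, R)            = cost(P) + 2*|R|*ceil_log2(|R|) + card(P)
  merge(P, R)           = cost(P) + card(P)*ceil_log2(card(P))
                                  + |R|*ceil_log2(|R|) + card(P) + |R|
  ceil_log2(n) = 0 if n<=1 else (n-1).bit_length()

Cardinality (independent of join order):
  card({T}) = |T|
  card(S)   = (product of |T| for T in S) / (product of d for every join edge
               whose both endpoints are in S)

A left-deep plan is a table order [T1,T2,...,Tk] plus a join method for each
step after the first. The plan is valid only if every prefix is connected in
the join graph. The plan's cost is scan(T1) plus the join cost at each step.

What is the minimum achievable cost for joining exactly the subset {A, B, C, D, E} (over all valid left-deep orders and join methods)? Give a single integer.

Selinger DP over subsets of {A,B,C,D,E}:
  {B}: scan cost=200, card=200
  {C}: scan cost=100, card=100
  {E}: scan cost=80, card=80
  {D}: scan cost=300, card=300
  {A}: scan cost=80, card=80
  {BC}: card=5000; try (C,hash)→1800, (B,merge)→2700, (C,merge)→2800, (B,hash)→3400, (B,nl_idx)→5900, (B,nl)→20100 …(+1); best=1800 via (C,hash)
  {BD}: card=2400; try (B,hash)→3800, (D,nl_idx)→4400, (D,merge)→5000, (B,merge)→5100, (B,nl_idx)→5100, (D,hash)→5800 …(+2); best=3800 via (B,hash)
  {CE}: card=800; try (E,hash)→1320, (C,merge)→1520, (E,merge)→1540, (C,hash)→1560, (C,nl)→8080, (E,nl)→8100; best=1320 via (E,hash)
  {AD}: card=480; try (D,nl_idx)→1280, (A,hash)→1720, (D,merge)→3720, (A,merge)→3940, (D,hash)→5560, (D,nl)→24080 …(+1); best=1280 via (D,nl_idx)
  {BCE}: card=40000; try (B,hash)→5320, (E,hash)→7920, (B,merge)→11920, (B,nl_idx)→47720, (E,merge)→72440, (B,nl)→161320 …(+1); best=5320 via (B,hash)
  {BCD}: card=60000; try (C,hash)→7600, (D,hash)→12200, (C,merge)→35800, (D,merge)→74800, (D,nl_idx)→106800, (C,nl)→243800 …(+1); best=7600 via (C,hash)
  {ABD}: card=3840; try (B,hash)→4960, (A,hash)→7320, (B,merge)→7880, (B,nl_idx)→8960, (A,merge)→35640, (B,nl)→97280 …(+1); best=4960 via (B,hash)
  {BCDE}: card=480000; try (D,hash)→50720, (E,hash)→68720, (D,merge)→688320, (D,nl_idx)→845320, (E,merge)→1028240, (E,nl)→4807600 …(+1); best=50720 via (D,hash)
  {ABCD}: card=96000; try (C,hash)→10200, (C,merge)→55680, (A,hash)→68720, (C,nl)→388960, (A,merge)→1028240, (A,nl)→4807600; best=10200 via (C,hash)
  {ABCDE}: card=768000; try (E,hash)→107320, (A,hash)→531840, (E,merge)→1738840, (E,nl)→7690200, (A,merge)→9651360, (A,nl)→38450720; best=107320 via (E,hash)

107320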